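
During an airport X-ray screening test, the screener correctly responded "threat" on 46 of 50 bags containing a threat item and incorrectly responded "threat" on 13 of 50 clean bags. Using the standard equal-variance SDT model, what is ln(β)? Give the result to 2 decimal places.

ln β = -0.78

H = 46/50 = 0.9200
FA = 13/50 = 0.2600
z(0.9200) = 1.405, z(0.2600) = -0.643
ln β = −½·[z(H)² − z(FA)²] = −0.5 × (1.974 − 0.413) = -0.7805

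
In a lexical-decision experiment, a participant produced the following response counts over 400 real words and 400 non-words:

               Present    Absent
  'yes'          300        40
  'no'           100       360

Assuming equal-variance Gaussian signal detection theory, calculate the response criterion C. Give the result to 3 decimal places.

H = 300/400 = 0.7500
FA = 40/400 = 0.1000
z(0.7500) = 0.6745, z(0.1000) = -1.2816
c = −½·[z(H) + z(FA)] = −0.5 × (0.6745 + (-1.2816)) = 0.30355

C = 0.304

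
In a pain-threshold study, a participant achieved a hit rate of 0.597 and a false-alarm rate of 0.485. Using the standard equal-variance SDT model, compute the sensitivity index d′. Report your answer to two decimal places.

d′ = 0.28

Φ⁻¹(H) = 0.2456
Φ⁻¹(FA) = -0.0376
d' = z(H) − z(FA) = 0.2456 − (-0.0376) = 0.2832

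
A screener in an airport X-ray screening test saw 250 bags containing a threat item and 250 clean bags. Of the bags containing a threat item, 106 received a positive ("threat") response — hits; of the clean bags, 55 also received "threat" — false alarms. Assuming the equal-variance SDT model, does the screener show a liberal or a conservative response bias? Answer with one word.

conservative

z(H) = -0.192, z(FA) = -0.772
c = −½·(z(H) + z(FA)) = 0.482
c > 0 → conservative criterion (biased toward responding “no”).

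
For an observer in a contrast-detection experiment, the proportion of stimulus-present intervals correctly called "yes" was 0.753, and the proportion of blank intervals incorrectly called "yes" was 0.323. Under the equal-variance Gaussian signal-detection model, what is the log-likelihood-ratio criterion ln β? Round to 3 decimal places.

z(0.753) = 0.6840, z(0.323) = -0.4593
ln β = −½·[z(H)² − z(FA)²] = −0.5 × (0.4679 − 0.2110) = -0.12845

ln β = -0.128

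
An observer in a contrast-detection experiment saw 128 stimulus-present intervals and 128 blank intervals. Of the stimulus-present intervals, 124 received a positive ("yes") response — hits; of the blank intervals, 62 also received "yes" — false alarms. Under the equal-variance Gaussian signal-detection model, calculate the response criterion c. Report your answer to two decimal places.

c = -0.91

H = 124/128 = 0.9688
FA = 62/128 = 0.4844
z(0.9688) = 1.8634, z(0.4844) = -0.0391
c = −½·[z(H) + z(FA)] = −0.5 × (1.8634 + (-0.0391)) = -0.91215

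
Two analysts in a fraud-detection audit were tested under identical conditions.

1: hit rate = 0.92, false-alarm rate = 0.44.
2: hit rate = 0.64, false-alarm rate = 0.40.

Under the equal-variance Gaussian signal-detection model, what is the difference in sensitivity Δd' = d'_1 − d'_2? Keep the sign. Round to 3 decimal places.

1: z(0.92) = 1.4051, z(0.44) = -0.1510, d' = 1.5561
2: z(0.64) = 0.3585, z(0.40) = -0.2533, d' = 0.6118
Δd' = d'_1 − d'_2 = 1.5561 − 0.6118 = 0.9443
1 has the higher sensitivity.

Δd' = 0.944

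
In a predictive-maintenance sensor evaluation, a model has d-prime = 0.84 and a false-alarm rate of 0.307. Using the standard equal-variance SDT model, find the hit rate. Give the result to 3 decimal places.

hit rate = 0.631

z(false-alarm rate) = z(0.307) = -0.5044
z(H) = z(FA) + d' = -0.5044 + 0.84 = 0.3356
hit rate = Φ(0.3356) = 0.6314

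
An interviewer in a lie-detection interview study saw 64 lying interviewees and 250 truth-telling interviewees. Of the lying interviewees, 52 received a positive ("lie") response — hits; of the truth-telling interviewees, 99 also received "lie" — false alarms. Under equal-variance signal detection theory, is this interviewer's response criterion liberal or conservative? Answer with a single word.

liberal

z(H) = 0.887, z(FA) = -0.264
c = −½·(z(H) + z(FA)) = -0.3115
c < 0 → liberal criterion (biased toward responding “yes”).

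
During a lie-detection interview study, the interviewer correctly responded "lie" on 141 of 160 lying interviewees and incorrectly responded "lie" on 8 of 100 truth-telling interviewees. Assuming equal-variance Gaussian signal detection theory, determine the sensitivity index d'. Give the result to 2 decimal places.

d' = 2.59

H = 141/160 = 0.8812
FA = 8/100 = 0.0800
Φ⁻¹(H) = Φ⁻¹(0.8812) = 1.181
Φ⁻¹(FA) = Φ⁻¹(0.0800) = -1.405
d' = z(H) − z(FA) = 1.181 − (-1.405) = 2.586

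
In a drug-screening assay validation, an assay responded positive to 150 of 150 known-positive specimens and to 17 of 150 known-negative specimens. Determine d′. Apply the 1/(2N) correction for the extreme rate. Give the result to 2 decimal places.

d′ = 3.92

The hit rate is 150/150 = 1, so apply the 1/(2N) correction: H → 1 − 1/(2·150) = 0.99667.
z(H) = z(0.99667) = 2.713
z(FA) = z(0.11333) = -1.209
d' = 2.713 − (-1.209) = 3.922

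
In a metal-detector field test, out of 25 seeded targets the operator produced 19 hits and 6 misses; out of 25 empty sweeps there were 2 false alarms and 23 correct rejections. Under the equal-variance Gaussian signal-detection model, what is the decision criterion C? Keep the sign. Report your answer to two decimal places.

H = 19/25 = 0.7600
FA = 2/25 = 0.0800
z(H) = z(0.7600) = 0.7063
z(FA) = z(0.0800) = -1.4051
c = −½·[z(H) + z(FA)] = −0.5 × (0.7063 + (-1.4051)) = 0.3494

C = 0.35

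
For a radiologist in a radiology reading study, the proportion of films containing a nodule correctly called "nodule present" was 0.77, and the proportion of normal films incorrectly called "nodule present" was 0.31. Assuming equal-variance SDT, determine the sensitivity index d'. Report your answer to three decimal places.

d' = 1.235

z(H) = 0.7388
z(FA) = -0.4959
d' = z(H) − z(FA) = 0.7388 − (-0.4959) = 1.2347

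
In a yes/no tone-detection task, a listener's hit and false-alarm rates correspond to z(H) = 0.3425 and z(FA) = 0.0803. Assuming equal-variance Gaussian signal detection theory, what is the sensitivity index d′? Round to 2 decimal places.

d' = z(H) − z(FA) = 0.3425 − 0.0803 = 0.2622

d′ = 0.26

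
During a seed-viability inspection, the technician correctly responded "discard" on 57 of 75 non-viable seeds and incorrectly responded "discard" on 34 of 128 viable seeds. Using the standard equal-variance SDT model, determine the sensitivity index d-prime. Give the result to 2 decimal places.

H = 57/75 = 0.7600
FA = 34/128 = 0.2656
Φ⁻¹(H) = 0.706
Φ⁻¹(FA) = -0.626
d' = z(H) − z(FA) = 0.706 − (-0.626) = 1.332

d-prime = 1.33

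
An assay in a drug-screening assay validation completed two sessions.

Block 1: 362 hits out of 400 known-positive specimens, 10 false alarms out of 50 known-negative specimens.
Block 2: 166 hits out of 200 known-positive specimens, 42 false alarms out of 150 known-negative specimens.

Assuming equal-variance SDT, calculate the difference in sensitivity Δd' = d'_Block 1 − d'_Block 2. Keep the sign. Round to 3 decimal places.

Block 1: z(0.9050) = 1.3106, z(0.2000) = -0.8416, d' = 2.1522
Block 2: z(0.8300) = 0.9542, z(0.2800) = -0.5828, d' = 1.5370
Δd' = d'_Block 1 − d'_Block 2 = 2.1522 − 1.5370 = 0.6152
Block 1 has the higher sensitivity.

Δd' = 0.615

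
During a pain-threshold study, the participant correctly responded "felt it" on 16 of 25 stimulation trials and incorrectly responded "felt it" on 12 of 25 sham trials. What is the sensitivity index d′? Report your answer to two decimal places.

H = 16/25 = 0.6400
FA = 12/25 = 0.4800
z(H) = z(0.6400) = 0.358
z(FA) = z(0.4800) = -0.050
d' = z(H) − z(FA) = 0.358 − (-0.050) = 0.408

d′ = 0.41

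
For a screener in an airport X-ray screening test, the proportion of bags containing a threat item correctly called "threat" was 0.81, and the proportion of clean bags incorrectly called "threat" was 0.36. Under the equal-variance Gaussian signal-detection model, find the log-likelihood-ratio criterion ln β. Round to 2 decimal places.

Φ⁻¹(0.81) = 0.878, Φ⁻¹(0.36) = -0.358
ln β = −½·[z(H)² − z(FA)²] = −0.5 × (0.771 − 0.128) = -0.3215

ln β = -0.32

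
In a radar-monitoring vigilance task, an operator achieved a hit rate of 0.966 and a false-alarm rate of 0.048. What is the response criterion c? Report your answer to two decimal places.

c = -0.08

Φ⁻¹(H) = Φ⁻¹(0.966) = 1.825
Φ⁻¹(FA) = Φ⁻¹(0.048) = -1.665
c = −½·[z(H) + z(FA)] = −0.5 × (1.825 + (-1.665)) = -0.080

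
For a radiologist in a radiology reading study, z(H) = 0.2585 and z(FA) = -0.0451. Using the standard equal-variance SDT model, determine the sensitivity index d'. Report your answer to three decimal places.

d' = 0.304

d' = z(H) − z(FA) = 0.2585 − (-0.0451) = 0.3036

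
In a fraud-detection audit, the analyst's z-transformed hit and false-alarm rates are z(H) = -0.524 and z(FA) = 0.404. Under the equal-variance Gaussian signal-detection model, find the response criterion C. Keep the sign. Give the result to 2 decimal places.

c = −½·[z(H) + z(FA)] = −½·(-0.524 + 0.404) = 0.060
c > 0: the analyst has a conservative response bias.

C = 0.06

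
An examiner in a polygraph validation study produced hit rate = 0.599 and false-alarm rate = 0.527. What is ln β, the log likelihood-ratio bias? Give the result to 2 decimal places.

z(H) = z(0.599) = 0.251
z(FA) = z(0.527) = 0.068
ln β = −½·[z(H)² − z(FA)²] = −0.5 × (0.063 − 0.005) = -0.029

ln β = -0.03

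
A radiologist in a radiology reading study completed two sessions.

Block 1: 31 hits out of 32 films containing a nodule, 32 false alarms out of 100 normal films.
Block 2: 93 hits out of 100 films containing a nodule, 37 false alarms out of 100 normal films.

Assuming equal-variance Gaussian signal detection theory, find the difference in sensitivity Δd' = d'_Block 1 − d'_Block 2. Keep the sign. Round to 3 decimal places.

Block 1: z(0.9688) = 1.8634, z(0.3200) = -0.4677, d' = 2.3311
Block 2: z(0.9300) = 1.4758, z(0.3700) = -0.3319, d' = 1.8077
Δd' = d'_Block 1 − d'_Block 2 = 2.3311 − 1.8077 = 0.5234
Block 1 has the higher sensitivity.

Δd' = 0.523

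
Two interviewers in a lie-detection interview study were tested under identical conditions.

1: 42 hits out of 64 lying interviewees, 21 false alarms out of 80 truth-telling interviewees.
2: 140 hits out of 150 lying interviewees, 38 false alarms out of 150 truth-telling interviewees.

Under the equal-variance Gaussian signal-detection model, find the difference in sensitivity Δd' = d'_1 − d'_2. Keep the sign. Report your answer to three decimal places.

1: z(0.6562) = 0.4021, z(0.2625) = -0.6357, d' = 1.0378
2: z(0.9333) = 1.5008, z(0.2533) = -0.6641, d' = 2.1649
Δd' = d'_1 − d'_2 = 1.0378 − 2.1649 = -1.1271
2 has the higher sensitivity.

Δd' = -1.127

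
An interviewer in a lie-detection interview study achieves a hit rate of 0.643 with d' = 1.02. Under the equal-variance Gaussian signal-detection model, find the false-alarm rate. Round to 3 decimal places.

z(hit rate) = z(0.643) = 0.3665
z(FA) = z(H) − d' = 0.3665 − 1.02 = -0.6535
false-alarm rate = Φ(-0.6535) = 0.2567

false-alarm rate = 0.257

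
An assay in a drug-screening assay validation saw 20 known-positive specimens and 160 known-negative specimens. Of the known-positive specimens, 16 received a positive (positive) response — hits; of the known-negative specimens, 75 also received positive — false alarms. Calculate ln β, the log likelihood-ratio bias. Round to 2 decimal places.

ln β = -0.35

H = 16/20 = 0.8000
FA = 75/160 = 0.4688
z(H) = 0.842
z(FA) = -0.078
ln β = −½·[z(H)² − z(FA)²] = −0.5 × (0.709 − 0.006) = -0.3515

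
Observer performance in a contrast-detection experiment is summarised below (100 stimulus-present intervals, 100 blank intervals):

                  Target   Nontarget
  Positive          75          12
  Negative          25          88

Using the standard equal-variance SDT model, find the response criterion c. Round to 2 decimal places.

c = 0.25

H = 75/100 = 0.7500
FA = 12/100 = 0.1200
Φ⁻¹(H) = Φ⁻¹(0.7500) = 0.674
Φ⁻¹(FA) = Φ⁻¹(0.1200) = -1.175
c = −½·[z(H) + z(FA)] = −0.5 × (0.674 + (-1.175)) = 0.2505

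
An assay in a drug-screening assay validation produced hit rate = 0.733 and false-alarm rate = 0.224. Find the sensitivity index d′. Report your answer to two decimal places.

d′ = 1.38

z(H) = 0.6219
z(FA) = -0.7588
d' = z(H) − z(FA) = 0.6219 − (-0.7588) = 1.3807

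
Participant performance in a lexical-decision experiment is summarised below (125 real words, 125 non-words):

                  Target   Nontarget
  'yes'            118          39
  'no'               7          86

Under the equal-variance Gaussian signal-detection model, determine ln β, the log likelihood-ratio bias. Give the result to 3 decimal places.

ln β = -1.143

H = 118/125 = 0.9440
FA = 39/125 = 0.3120
Φ⁻¹(H) = Φ⁻¹(0.9440) = 1.5893
Φ⁻¹(FA) = Φ⁻¹(0.3120) = -0.4902
ln β = −½·[z(H)² − z(FA)²] = −0.5 × (2.5259 − 0.2403) = -1.1428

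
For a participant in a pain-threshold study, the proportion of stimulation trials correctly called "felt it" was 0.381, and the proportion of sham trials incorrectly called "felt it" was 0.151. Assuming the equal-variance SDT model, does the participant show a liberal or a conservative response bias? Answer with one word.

z(H) = -0.303, z(FA) = -1.032
c = −½·(z(H) + z(FA)) = 0.6675
c > 0 → conservative criterion (biased toward responding “no”).

conservative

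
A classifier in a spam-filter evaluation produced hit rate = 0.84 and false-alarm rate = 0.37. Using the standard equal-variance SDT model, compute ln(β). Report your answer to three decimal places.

z(H) = z(0.84) = 0.9945
z(FA) = z(0.37) = -0.3319
ln β = −½·[z(H)² − z(FA)²] = −0.5 × (0.9890 − 0.1102) = -0.4394

ln β = -0.439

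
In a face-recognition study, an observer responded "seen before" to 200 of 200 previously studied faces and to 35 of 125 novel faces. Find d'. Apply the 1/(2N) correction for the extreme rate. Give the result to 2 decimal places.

The hit rate is 200/200 = 1, so apply the 1/(2N) correction: H → 1 − 1/(2·200) = 0.99750.
z(H) = z(0.99750) = 2.807
z(FA) = z(0.28000) = -0.583
d' = 2.807 − (-0.583) = 3.390

d' = 3.39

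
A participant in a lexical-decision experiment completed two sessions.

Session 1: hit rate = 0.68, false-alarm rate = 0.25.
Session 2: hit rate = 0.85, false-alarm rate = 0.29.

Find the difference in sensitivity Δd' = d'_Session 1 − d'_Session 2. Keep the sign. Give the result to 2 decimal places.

Session 1: z(0.68) = 0.468, z(0.25) = -0.674, d' = 1.142
Session 2: z(0.85) = 1.036, z(0.29) = -0.553, d' = 1.589
Δd' = d'_Session 1 − d'_Session 2 = 1.142 − 1.589 = -0.447
Session 2 has the higher sensitivity.

Δd' = -0.45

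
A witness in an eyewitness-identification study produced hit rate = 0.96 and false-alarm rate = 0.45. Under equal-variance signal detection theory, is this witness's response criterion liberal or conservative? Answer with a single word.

z(H) = 1.751, z(FA) = -0.126
c = −½·(z(H) + z(FA)) = -0.8125
c < 0 → liberal criterion (biased toward responding “yes”).

liberal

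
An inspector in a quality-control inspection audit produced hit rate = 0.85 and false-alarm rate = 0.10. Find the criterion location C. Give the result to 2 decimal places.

C = 0.12

Φ⁻¹(H) = 1.036
Φ⁻¹(FA) = -1.282
c = −½·[z(H) + z(FA)] = −0.5 × (1.036 + (-1.282)) = 0.123
c > 0: the inspector has a conservative response bias.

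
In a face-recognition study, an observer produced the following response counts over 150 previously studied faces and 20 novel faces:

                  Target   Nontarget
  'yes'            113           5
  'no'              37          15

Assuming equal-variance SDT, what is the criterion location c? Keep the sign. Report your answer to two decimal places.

H = 113/150 = 0.7533
FA = 5/20 = 0.2500
z(H) = 0.685
z(FA) = -0.674
c = −½·[z(H) + z(FA)] = −0.5 × (0.685 + (-0.674)) = -0.0055

c = -0.01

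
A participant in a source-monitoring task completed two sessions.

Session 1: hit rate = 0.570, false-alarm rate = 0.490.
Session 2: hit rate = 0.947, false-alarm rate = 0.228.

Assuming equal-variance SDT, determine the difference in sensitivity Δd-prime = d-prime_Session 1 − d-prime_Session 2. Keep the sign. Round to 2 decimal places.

Session 1: z(0.570) = 0.176, z(0.490) = -0.025, d' = 0.201
Session 2: z(0.947) = 1.616, z(0.228) = -0.745, d' = 2.361
Δd' = d'_Session 1 − d'_Session 2 = 0.201 − 2.361 = -2.160
Session 2 has the higher sensitivity.

Δd-prime = -2.16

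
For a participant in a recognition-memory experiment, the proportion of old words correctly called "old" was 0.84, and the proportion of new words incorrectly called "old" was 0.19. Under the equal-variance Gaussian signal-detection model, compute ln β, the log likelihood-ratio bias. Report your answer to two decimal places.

Φ⁻¹(H) = Φ⁻¹(0.84) = 0.994
Φ⁻¹(FA) = Φ⁻¹(0.19) = -0.878
ln β = −½·[z(H)² − z(FA)²] = −0.5 × (0.988 − 0.771) = -0.1085

ln β = -0.11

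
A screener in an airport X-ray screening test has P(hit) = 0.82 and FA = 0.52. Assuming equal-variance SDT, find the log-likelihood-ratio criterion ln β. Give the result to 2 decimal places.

Φ⁻¹(0.82) = 0.915, Φ⁻¹(0.52) = 0.050
ln β = −½·[z(H)² − z(FA)²] = −0.5 × (0.837 − 0.003) = -0.417

ln β = -0.42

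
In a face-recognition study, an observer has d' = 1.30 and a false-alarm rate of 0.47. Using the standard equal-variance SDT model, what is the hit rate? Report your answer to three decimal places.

hit rate = 0.890

z(false-alarm rate) = z(0.47) = -0.0753
z(H) = z(FA) + d' = -0.0753 + 1.30 = 1.2247
hit rate = Φ(1.2247) = 0.8897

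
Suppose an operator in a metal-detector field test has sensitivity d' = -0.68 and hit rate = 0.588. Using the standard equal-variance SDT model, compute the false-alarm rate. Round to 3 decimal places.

false-alarm rate = 0.817

z(hit rate) = z(0.588) = 0.2224
z(FA) = z(H) − d' = 0.2224 − (-0.68) = 0.9024
false-alarm rate = Φ(0.9024) = 0.8166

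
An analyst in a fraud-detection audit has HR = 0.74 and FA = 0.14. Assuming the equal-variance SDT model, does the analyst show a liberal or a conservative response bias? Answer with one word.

z(H) = 0.643, z(FA) = -1.080
c = −½·(z(H) + z(FA)) = 0.2185
c > 0 → conservative criterion (biased toward responding “no”).

conservative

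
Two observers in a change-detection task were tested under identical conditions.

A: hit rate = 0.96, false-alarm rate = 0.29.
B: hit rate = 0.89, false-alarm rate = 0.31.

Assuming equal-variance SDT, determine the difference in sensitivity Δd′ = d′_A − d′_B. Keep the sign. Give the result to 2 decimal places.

A: z(0.96) = 1.751, z(0.29) = -0.553, d' = 2.304
B: z(0.89) = 1.227, z(0.31) = -0.496, d' = 1.723
Δd' = d'_A − d'_B = 2.304 − 1.723 = 0.581
A has the higher sensitivity.

Δd′ = 0.58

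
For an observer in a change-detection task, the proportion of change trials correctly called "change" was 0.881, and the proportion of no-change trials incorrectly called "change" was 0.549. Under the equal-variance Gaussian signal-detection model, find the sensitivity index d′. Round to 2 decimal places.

d′ = 1.06

z(H) = z(0.881) = 1.180
z(FA) = z(0.549) = 0.123
d' = z(H) − z(FA) = 1.180 − 0.123 = 1.057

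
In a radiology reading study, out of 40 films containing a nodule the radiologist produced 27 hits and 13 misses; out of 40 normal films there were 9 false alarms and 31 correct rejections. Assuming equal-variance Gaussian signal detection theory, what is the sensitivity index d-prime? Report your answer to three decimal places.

H = 27/40 = 0.6750
FA = 9/40 = 0.2250
z(H) = z(0.6750) = 0.4538
z(FA) = z(0.2250) = -0.7554
d' = z(H) − z(FA) = 0.4538 − (-0.7554) = 1.2092

d-prime = 1.209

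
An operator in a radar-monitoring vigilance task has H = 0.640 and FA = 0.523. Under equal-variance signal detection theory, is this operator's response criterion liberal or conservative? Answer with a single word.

z(H) = 0.358, z(FA) = 0.058
c = −½·(z(H) + z(FA)) = -0.208
c < 0 → liberal criterion (biased toward responding “yes”).

liberal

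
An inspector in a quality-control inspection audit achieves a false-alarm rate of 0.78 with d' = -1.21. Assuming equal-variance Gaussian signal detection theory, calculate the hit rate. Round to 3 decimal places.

hit rate = 0.331

z(false-alarm rate) = z(0.78) = 0.7722
z(H) = z(FA) + d' = 0.7722 + (-1.21) = -0.4378
hit rate = Φ(-0.4378) = 0.3308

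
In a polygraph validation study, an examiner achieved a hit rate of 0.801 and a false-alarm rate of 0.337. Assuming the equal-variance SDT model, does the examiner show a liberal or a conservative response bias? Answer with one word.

liberal

z(H) = 0.845, z(FA) = -0.421
c = −½·(z(H) + z(FA)) = -0.212
c < 0 → liberal criterion (biased toward responding “yes”).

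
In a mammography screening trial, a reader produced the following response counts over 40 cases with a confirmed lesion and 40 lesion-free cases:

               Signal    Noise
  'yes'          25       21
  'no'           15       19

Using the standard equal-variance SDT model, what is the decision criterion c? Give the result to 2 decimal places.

H = 25/40 = 0.6250
FA = 21/40 = 0.5250
z(H) = 0.3186
z(FA) = 0.0627
c = −½·[z(H) + z(FA)] = −0.5 × (0.3186 + 0.0627) = -0.19065

c = -0.19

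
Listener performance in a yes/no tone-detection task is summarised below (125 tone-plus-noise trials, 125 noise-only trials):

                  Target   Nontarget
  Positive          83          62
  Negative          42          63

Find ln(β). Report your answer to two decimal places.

H = 83/125 = 0.6640
FA = 62/125 = 0.4960
z(H) = z(0.6640) = 0.423
z(FA) = z(0.4960) = -0.010
ln β = −½·[z(H)² − z(FA)²] = −0.5 × (0.179 − 0.000) = -0.0895

ln β = -0.09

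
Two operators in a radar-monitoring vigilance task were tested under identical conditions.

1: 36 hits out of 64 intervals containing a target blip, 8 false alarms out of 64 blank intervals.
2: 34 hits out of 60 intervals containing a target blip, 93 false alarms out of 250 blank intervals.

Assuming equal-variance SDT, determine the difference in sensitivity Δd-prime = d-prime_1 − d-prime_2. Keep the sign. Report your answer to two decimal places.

1: z(0.5625) = 0.157, z(0.1250) = -1.150, d' = 1.307
2: z(0.5667) = 0.168, z(0.3720) = -0.327, d' = 0.495
Δd' = d'_1 − d'_2 = 1.307 − 0.495 = 0.812
1 has the higher sensitivity.

Δd-prime = 0.81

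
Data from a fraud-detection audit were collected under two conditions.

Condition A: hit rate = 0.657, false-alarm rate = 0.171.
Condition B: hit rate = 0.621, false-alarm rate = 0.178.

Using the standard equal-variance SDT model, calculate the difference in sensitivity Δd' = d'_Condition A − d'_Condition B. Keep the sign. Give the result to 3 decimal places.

Δd' = 0.123

Condition A: z(0.657) = 0.4043, z(0.171) = -0.9502, d' = 1.3545
Condition B: z(0.621) = 0.3081, z(0.178) = -0.9230, d' = 1.2311
Δd' = d'_Condition A − d'_Condition B = 1.3545 − 1.2311 = 0.1234
Condition A has the higher sensitivity.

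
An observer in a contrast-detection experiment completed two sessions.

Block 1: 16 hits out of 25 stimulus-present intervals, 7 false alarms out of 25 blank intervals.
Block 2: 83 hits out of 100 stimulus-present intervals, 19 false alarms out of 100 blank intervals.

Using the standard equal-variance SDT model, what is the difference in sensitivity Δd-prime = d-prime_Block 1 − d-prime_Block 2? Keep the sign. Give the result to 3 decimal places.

Δd-prime = -0.891

Block 1: z(0.6400) = 0.3585, z(0.2800) = -0.5828, d' = 0.9413
Block 2: z(0.8300) = 0.9542, z(0.1900) = -0.8779, d' = 1.8321
Δd' = d'_Block 1 − d'_Block 2 = 0.9413 − 1.8321 = -0.8908
Block 2 has the higher sensitivity.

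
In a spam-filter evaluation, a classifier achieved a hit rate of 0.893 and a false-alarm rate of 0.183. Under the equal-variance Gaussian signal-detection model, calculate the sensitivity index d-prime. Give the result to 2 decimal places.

d-prime = 2.15

Φ⁻¹(H) = Φ⁻¹(0.893) = 1.243
Φ⁻¹(FA) = Φ⁻¹(0.183) = -0.904
d' = z(H) − z(FA) = 1.243 − (-0.904) = 2.147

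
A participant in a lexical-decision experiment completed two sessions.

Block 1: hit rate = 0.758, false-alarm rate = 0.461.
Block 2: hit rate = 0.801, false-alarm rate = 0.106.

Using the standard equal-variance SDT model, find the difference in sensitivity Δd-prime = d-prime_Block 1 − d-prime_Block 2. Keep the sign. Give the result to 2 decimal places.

Block 1: z(0.758) = 0.700, z(0.461) = -0.098, d' = 0.798
Block 2: z(0.801) = 0.845, z(0.106) = -1.248, d' = 2.093
Δd' = d'_Block 1 − d'_Block 2 = 0.798 − 2.093 = -1.295
Block 2 has the higher sensitivity.

Δd-prime = -1.30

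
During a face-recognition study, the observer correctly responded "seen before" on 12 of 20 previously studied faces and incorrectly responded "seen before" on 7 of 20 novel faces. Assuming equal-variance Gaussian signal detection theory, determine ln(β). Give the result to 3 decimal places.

ln β = 0.042

H = 12/20 = 0.6000
FA = 7/20 = 0.3500
Φ⁻¹(H) = 0.2533
Φ⁻¹(FA) = -0.3853
ln β = −½·[z(H)² − z(FA)²] = −0.5 × (0.0642 − 0.1485) = 0.04215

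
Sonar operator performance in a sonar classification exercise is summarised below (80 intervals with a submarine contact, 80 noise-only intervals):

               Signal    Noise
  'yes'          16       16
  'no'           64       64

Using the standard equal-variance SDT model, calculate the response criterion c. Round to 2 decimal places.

c = 0.84

H = 16/80 = 0.2000
FA = 16/80 = 0.2000
z(0.2000) = -0.842, z(0.2000) = -0.842
c = −½·[z(H) + z(FA)] = −0.5 × (-0.842 + (-0.842)) = 0.842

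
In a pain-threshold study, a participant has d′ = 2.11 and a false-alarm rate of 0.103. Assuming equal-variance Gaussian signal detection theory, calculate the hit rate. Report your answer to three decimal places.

z(false-alarm rate) = z(0.103) = -1.2646
z(H) = z(FA) + d' = -1.2646 + 2.11 = 0.8454
hit rate = Φ(0.8454) = 0.8011

hit rate = 0.801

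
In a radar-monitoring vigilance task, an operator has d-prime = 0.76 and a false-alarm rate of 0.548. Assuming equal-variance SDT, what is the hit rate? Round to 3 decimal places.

hit rate = 0.811

z(false-alarm rate) = z(0.548) = 0.1206
z(H) = z(FA) + d' = 0.1206 + 0.76 = 0.8806
hit rate = Φ(0.8806) = 0.8107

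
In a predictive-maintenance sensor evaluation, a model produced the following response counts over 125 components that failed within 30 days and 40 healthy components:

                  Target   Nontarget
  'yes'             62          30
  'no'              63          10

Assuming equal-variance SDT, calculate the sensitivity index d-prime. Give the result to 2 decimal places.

H = 62/125 = 0.4960
FA = 30/40 = 0.7500
Φ⁻¹(H) = Φ⁻¹(0.4960) = -0.010
Φ⁻¹(FA) = Φ⁻¹(0.7500) = 0.674
d' = z(H) − z(FA) = -0.010 − 0.674 = -0.684

d-prime = -0.68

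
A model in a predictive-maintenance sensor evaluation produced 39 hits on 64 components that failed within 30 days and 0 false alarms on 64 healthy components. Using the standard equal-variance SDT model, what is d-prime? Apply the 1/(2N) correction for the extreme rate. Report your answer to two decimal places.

The false-alarm rate is 0/64 = 0, so apply the 1/(2N) correction: FA → 1/(2·64) = 0.00781.
z(H) = z(0.60938) = 0.278
z(FA) = z(0.00781) = -2.418
d' = 0.278 − (-2.418) = 2.696

d-prime = 2.70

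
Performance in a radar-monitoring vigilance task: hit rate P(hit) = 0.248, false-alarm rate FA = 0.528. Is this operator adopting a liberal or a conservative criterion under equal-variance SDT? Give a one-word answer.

z(H) = -0.681, z(FA) = 0.070
c = −½·(z(H) + z(FA)) = 0.3055
c > 0 → conservative criterion (biased toward responding “no”).

conservative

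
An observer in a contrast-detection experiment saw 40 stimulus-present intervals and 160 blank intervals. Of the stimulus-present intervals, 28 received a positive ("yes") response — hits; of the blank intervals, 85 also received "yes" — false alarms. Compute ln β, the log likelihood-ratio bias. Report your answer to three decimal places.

H = 28/40 = 0.7000
FA = 85/160 = 0.5312
z(0.7000) = 0.5244, z(0.5312) = 0.0783
ln β = −½·[z(H)² − z(FA)²] = −0.5 × (0.2750 − 0.0061) = -0.13445

ln β = -0.134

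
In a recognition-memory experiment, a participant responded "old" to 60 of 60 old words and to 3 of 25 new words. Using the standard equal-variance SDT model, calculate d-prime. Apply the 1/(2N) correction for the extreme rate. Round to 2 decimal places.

The hit rate is 60/60 = 1, so apply the 1/(2N) correction: H → 1 − 1/(2·60) = 0.99167.
z(H) = z(0.99167) = 2.394
z(FA) = z(0.12000) = -1.175
d' = 2.394 − (-1.175) = 3.569

d-prime = 3.57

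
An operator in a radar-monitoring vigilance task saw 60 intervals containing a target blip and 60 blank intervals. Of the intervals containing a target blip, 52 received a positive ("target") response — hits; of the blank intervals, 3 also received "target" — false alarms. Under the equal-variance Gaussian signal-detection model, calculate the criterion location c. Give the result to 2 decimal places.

c = 0.27

H = 52/60 = 0.8667
FA = 3/60 = 0.0500
z(0.8667) = 1.1109, z(0.0500) = -1.6449
c = −½·[z(H) + z(FA)] = −0.5 × (1.1109 + (-1.6449)) = 0.2670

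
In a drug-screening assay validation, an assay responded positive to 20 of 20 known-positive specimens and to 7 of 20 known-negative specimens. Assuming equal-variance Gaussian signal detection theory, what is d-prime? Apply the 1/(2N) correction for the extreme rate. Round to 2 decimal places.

The hit rate is 20/20 = 1, so apply the 1/(2N) correction: H → 1 − 1/(2·20) = 0.97500.
z(H) = z(0.97500) = 1.960
z(FA) = z(0.35000) = -0.385
d' = 1.960 − (-0.385) = 2.345

d-prime = 2.35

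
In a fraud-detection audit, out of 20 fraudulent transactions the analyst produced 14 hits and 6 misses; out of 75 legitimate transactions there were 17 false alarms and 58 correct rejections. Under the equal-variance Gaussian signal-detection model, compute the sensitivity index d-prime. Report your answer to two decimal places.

d-prime = 1.27

H = 14/20 = 0.7000
FA = 17/75 = 0.2267
z(H) = 0.524
z(FA) = -0.750
d' = z(H) − z(FA) = 0.524 − (-0.750) = 1.274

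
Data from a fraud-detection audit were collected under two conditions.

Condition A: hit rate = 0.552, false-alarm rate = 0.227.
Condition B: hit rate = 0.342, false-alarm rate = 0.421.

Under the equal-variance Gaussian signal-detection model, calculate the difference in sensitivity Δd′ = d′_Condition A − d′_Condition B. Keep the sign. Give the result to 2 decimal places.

Δd′ = 1.09

Condition A: z(0.552) = 0.131, z(0.227) = -0.749, d' = 0.880
Condition B: z(0.342) = -0.407, z(0.421) = -0.199, d' = -0.208
Δd' = d'_Condition A − d'_Condition B = 0.880 − (-0.208) = 1.088
Condition A has the higher sensitivity.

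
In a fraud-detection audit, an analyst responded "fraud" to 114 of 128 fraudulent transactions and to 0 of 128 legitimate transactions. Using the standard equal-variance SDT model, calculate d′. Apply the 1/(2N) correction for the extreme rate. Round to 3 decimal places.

d′ = 3.890

The false-alarm rate is 0/128 = 0, so apply the 1/(2N) correction: FA → 1/(2·128) = 0.00391.
z(H) = z(0.89062) = 1.2298
z(FA) = z(0.00391) = -2.6597
d' = 1.2298 − (-2.6597) = 3.8895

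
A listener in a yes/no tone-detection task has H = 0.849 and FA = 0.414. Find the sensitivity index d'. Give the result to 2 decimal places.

d' = 1.25

z(0.849) = 1.0322, z(0.414) = -0.2173
d' = z(H) − z(FA) = 1.0322 − (-0.2173) = 1.2495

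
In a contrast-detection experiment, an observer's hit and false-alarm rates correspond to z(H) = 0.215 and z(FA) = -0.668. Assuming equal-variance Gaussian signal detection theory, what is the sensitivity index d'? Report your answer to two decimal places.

d' = 0.88

d' = z(H) − z(FA) = 0.215 − (-0.668) = 0.883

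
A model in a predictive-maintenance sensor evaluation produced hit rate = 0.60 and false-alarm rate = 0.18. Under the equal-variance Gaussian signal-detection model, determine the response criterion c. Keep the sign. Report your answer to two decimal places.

c = 0.33

Φ⁻¹(0.60) = 0.2533, Φ⁻¹(0.18) = -0.9154
c = −½·[z(H) + z(FA)] = −0.5 × (0.2533 + (-0.9154)) = 0.33105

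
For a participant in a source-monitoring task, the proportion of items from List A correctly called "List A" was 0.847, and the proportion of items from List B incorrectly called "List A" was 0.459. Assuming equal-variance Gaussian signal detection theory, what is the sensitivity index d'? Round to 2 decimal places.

d' = 1.13

z(H) = 1.024
z(FA) = -0.103
d' = z(H) − z(FA) = 1.024 − (-0.103) = 1.127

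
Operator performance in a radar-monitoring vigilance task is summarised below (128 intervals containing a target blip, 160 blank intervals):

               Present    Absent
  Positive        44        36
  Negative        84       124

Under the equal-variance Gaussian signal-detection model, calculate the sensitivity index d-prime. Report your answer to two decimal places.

d-prime = 0.35

H = 44/128 = 0.3438
FA = 36/160 = 0.2250
z(H) = -0.402
z(FA) = -0.755
d' = z(H) − z(FA) = -0.402 − (-0.755) = 0.353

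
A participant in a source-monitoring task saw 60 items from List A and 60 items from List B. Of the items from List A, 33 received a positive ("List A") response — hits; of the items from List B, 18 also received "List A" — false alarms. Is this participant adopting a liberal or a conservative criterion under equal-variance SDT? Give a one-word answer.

conservative

z(H) = 0.126, z(FA) = -0.524
c = −½·(z(H) + z(FA)) = 0.199
c > 0 → conservative criterion (biased toward responding “no”).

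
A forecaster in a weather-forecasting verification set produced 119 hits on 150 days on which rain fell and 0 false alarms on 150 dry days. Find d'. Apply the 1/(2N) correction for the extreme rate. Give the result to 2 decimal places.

d' = 3.53

The false-alarm rate is 0/150 = 0, so apply the 1/(2N) correction: FA → 1/(2·150) = 0.00333.
z(H) = z(0.79333) = 0.818
z(FA) = z(0.00333) = -2.713
d' = 0.818 − (-2.713) = 3.531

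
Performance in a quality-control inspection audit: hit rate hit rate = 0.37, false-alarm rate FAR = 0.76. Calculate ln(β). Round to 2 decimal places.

ln β = 0.19

z(H) = -0.332
z(FA) = 0.706
ln β = −½·[z(H)² − z(FA)²] = −0.5 × (0.110 − 0.498) = 0.194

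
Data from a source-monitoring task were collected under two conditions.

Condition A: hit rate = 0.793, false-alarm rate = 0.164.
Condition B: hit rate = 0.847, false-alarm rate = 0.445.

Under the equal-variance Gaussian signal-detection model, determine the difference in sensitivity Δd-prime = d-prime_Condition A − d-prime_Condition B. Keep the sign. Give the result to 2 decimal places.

Δd-prime = 0.63

Condition A: z(0.793) = 0.817, z(0.164) = -0.978, d' = 1.795
Condition B: z(0.847) = 1.024, z(0.445) = -0.138, d' = 1.162
Δd' = d'_Condition A − d'_Condition B = 1.795 − 1.162 = 0.633
Condition A has the higher sensitivity.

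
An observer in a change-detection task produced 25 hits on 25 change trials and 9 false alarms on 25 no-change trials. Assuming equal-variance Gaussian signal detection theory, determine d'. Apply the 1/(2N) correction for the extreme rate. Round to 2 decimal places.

d' = 2.41

The hit rate is 25/25 = 1, so apply the 1/(2N) correction: H → 1 − 1/(2·25) = 0.98000.
z(H) = z(0.98000) = 2.054
z(FA) = z(0.36000) = -0.358
d' = 2.054 − (-0.358) = 2.412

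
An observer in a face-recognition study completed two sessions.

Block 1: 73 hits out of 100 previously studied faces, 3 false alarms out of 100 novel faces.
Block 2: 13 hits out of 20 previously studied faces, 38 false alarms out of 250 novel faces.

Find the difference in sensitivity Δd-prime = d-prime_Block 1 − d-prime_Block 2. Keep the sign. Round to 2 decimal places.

Δd-prime = 1.08

Block 1: z(0.7300) = 0.613, z(0.0300) = -1.881, d' = 2.494
Block 2: z(0.6500) = 0.385, z(0.1520) = -1.028, d' = 1.413
Δd' = d'_Block 1 − d'_Block 2 = 2.494 − 1.413 = 1.081
Block 1 has the higher sensitivity.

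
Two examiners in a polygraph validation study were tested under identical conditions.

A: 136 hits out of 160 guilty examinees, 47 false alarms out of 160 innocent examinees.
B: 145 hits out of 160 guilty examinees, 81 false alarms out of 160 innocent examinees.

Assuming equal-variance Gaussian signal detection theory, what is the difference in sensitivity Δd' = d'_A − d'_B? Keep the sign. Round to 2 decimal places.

Δd' = 0.28

A: z(0.8500) = 1.036, z(0.2938) = -0.542, d' = 1.578
B: z(0.9062) = 1.318, z(0.5062) = 0.016, d' = 1.302
Δd' = d'_A − d'_B = 1.578 − 1.302 = 0.276
A has the higher sensitivity.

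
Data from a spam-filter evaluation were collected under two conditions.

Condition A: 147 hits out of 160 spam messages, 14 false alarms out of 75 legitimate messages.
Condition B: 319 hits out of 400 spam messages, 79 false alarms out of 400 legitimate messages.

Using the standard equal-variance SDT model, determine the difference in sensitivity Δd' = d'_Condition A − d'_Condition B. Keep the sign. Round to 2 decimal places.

Condition A: z(0.9187) = 1.396, z(0.1867) = -0.890, d' = 2.286
Condition B: z(0.7975) = 0.833, z(0.1975) = -0.851, d' = 1.684
Δd' = d'_Condition A − d'_Condition B = 2.286 − 1.684 = 0.602
Condition A has the higher sensitivity.

Δd' = 0.60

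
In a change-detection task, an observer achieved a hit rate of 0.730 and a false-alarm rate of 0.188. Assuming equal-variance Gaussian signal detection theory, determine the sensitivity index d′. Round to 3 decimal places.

Φ⁻¹(0.730) = 0.6128, Φ⁻¹(0.188) = -0.8853
d' = z(H) − z(FA) = 0.6128 − (-0.8853) = 1.4981

d′ = 1.498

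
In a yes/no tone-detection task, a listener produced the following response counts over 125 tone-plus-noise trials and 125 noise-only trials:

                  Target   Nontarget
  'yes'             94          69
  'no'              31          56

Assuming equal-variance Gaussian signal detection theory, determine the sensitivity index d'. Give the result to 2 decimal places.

d' = 0.55

H = 94/125 = 0.7520
FA = 69/125 = 0.5520
z(H) = 0.6808
z(FA) = 0.1307
d' = z(H) − z(FA) = 0.6808 − 0.1307 = 0.5501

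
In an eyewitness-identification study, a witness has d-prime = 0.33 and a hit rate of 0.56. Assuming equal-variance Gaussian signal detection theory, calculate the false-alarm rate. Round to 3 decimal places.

false-alarm rate = 0.429

z(hit rate) = z(0.56) = 0.1510
z(FA) = z(H) − d' = 0.1510 − 0.33 = -0.1790
false-alarm rate = Φ(-0.1790) = 0.4290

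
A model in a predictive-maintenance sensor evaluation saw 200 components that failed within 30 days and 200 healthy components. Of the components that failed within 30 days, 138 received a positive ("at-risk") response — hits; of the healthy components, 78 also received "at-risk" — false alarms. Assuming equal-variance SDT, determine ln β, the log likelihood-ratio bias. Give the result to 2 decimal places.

H = 138/200 = 0.6900
FA = 78/200 = 0.3900
Φ⁻¹(H) = Φ⁻¹(0.6900) = 0.496
Φ⁻¹(FA) = Φ⁻¹(0.3900) = -0.279
ln β = −½·[z(H)² − z(FA)²] = −0.5 × (0.246 − 0.078) = -0.084

ln β = -0.08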